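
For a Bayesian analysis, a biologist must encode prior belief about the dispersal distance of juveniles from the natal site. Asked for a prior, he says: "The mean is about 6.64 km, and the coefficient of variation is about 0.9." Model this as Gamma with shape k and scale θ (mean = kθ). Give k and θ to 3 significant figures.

k ≈ 1.23, θ ≈ 5.38

For Gamma(k, scale θ): mean = kθ, variance = kθ², so CV = 1/√k.
CV = 0.9, hence k = 1/CV² = 1.23.
Then θ = mean/k = 6.64/1.23 = 5.38.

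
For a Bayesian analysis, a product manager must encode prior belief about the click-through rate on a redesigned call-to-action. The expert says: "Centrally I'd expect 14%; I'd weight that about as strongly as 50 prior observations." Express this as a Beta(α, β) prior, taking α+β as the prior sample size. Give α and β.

α = 7, β = 43

Under the effective-sample-size interpretation, Beta(α, β) has prior mean α/(α+β) and prior sample size α+β.
So α+β = 50 and α/(α+β) = 0.14, giving α = 0.14·50 = 7 and β = 50 − 7 = 43.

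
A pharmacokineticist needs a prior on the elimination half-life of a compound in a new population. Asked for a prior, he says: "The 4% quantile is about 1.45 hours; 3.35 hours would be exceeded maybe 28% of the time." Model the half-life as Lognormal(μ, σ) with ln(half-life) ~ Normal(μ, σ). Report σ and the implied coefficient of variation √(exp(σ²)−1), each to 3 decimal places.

If T ~ Lognormal(μ,σ) then ln T ~ Normal(μ,σ), so the p-quantile of ln T is μ + z_p·σ.
ln(1.45) = 0.3716 and ln(3.35) = 1.209; z_{0.04} = -1.751, z_{0.72} = 0.5828.
σ = (1.209 − 0.3716)/(0.5828 − (-1.751)) = 0.359.
μ = 0.3716 − (-1.751)·0.359 = 1.000.
CV = √(exp(σ²)−1) = √(exp(0.1288)−1) = 0.371.

σ ≈ 0.359, CV ≈ 0.371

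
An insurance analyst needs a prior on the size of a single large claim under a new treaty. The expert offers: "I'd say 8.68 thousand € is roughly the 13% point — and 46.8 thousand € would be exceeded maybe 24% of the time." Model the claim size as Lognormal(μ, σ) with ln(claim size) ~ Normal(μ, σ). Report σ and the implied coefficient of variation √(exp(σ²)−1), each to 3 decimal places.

σ ≈ 0.919, CV ≈ 1.153

If T ~ Lognormal(μ,σ) then ln T ~ Normal(μ,σ), so the p-quantile of ln T is μ + z_p·σ.
ln(8.68) = 2.161 and ln(46.8) = 3.846; z_{0.13} = -1.126, z_{0.76} = 0.7063.
σ = (3.846 − 2.161)/(0.7063 − (-1.126)) = 0.919.
μ = 2.161 − (-1.126)·0.919 = 3.197.
CV = √(exp(σ²)−1) = √(exp(0.8452)−1) = 1.153.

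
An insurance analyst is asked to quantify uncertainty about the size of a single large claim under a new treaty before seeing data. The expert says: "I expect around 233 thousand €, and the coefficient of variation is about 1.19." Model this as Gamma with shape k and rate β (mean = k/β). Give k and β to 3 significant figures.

k ≈ 0.706, β ≈ 0.00303

For Gamma(k, rate β): mean = k/β, variance = k/β², so CV = 1/√k.
CV = 1.19, hence k = 1/CV² = 0.706.
Then β = k/mean = 0.706/233 = 0.00303.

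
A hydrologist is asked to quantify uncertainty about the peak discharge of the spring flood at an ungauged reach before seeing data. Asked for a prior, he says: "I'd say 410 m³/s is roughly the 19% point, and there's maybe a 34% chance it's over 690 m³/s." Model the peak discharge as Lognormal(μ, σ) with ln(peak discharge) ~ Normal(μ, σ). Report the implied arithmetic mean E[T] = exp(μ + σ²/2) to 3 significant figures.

E[T] ≈ 634 m³/s

If T ~ Lognormal(μ,σ) then ln T ~ Normal(μ,σ), so the p-quantile of ln T is μ + z_p·σ.
ln(410) = 6.016 and ln(690) = 6.537; z_{0.19} = -0.8779, z_{0.66} = 0.4125.
σ = (6.537 − 6.016)/(0.4125 − (-0.8779)) = 0.403.
μ = 6.016 − (-0.8779)·0.403 = 6.370.
E[T] = exp(μ + σ²/2) = exp(6.370 + 0.0814) = 634 m³/s.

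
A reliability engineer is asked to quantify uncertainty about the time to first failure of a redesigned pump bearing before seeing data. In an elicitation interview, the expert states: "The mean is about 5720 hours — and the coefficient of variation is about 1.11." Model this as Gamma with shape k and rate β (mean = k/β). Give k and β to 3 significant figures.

k ≈ 0.812, β ≈ 0.000142

For Gamma(k, rate β): mean = k/β, variance = k/β², so CV = 1/√k.
CV = 1.11, hence k = 1/CV² = 0.812.
Then β = k/mean = 0.812/5720 = 0.000142.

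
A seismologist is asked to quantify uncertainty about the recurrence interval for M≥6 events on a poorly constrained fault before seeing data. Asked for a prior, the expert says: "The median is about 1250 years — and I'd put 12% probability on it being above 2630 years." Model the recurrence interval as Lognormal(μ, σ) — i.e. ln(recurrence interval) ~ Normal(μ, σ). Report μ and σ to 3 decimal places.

μ ≈ 7.131, σ ≈ 0.633

If T ~ Lognormal(μ,σ) then ln T ~ Normal(μ,σ), so the p-quantile of ln T is μ + z_p·σ.
ln(1250) = 7.131 and ln(2630) = 7.875; z_{0.5} = 0, z_{0.88} = 1.175.
σ = (7.875 − 7.131)/(1.175 − (0)) = 0.633.
μ = 7.131 − (0)·0.633 = 7.131.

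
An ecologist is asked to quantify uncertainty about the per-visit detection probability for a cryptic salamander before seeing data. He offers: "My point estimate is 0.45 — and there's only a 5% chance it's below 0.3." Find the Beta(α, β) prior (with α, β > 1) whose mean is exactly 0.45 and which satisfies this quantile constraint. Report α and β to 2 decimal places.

α ≈ 12.63, β ≈ 15.44

With mean 0.45 fixed, write α = 0.45s, β = 0.55s where s = α+β.
Need P(θ < 0.3) = 0.05 under Beta(0.45s, 0.55s). Normal approximation: (q−m)/√(m(1−m)/s) ≈ z_{0.05} = -1.64, so s ≈ 0.45·0.55·(-1.64)²/(0.3−0.45)² = 29.8.
At s = 29.8: P(θ<0.3) ≈ 0.045. Adjusting to match 0.05 gives s ≈ 28.07.
So α = 0.45·28.07 ≈ 12.63, β = 0.55·28.07 ≈ 15.44.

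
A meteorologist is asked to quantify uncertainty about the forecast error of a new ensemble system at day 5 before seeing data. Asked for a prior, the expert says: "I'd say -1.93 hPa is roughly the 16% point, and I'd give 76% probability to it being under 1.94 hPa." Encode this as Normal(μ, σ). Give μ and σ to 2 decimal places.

The p-quantile of Normal(μ,σ) is μ + z_p·σ, with z_{0.16} = -0.9945 and z_{0.76} = 0.7063.
Eliminate σ: μ = (z₂·x₁ − z₁·x₂)/(z₂ − z₁) = (0.7063·-1.93 − (-0.9945)·1.94)/1.701 = 0.33.
Then σ = (x₂ − x₁)/(z₂ − z₁) = (1.94 − -1.93)/1.701 = 2.28.

μ = 0.33, σ = 2.28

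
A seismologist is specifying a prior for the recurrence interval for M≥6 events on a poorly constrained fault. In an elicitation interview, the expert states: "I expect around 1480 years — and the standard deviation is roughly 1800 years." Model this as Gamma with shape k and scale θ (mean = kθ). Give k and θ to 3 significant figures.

k ≈ 0.676, θ ≈ 2190

For Gamma(k, scale θ): mean = kθ, variance = kθ², so CV = 1/√k.
CV = SD/mean = 1800/1480 = 1.216, hence k = 1/CV² = 0.676.
Then θ = mean/k = 1480/0.676 = 2190.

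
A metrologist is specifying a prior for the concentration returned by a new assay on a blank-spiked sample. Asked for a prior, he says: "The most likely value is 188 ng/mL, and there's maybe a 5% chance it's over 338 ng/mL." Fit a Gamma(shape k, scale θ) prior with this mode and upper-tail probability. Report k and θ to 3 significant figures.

Gamma(k,θ) with k>1 has mode (k−1)θ, so θ = 188/(k−1).
Need P(X < 338) = 0.95 with θ tied to k this way. Start at k = 2, θ = 188: P(X<338) ≈ 0.537.
Too low — raise k to concentrate. Iterating converges to k ≈ 9.1.
Then θ = 188/(9.1−1) ≈ 23.2.

k ≈ 9.1, θ ≈ 23.2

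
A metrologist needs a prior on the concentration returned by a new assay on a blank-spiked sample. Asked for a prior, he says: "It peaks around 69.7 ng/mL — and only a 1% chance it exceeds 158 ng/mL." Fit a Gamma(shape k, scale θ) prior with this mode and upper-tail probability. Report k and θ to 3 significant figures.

Gamma(k,θ) with k>1 has mode (k−1)θ, so θ = 69.7/(k−1).
Need P(X < 158) = 0.99 with θ tied to k this way. Start at k = 2, θ = 69.7: P(X<158) ≈ 0.661.
Too low — raise k to concentrate. Iterating converges to k ≈ 8.15.
Then θ = 69.7/(8.15−1) ≈ 9.74.

k ≈ 8.15, θ ≈ 9.74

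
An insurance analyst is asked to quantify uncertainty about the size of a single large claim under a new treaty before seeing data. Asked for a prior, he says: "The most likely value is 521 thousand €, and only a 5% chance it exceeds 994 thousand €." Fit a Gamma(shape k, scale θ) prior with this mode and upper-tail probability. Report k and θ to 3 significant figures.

k ≈ 7.66, θ ≈ 78.2

Gamma(k,θ) with k>1 has mode (k−1)θ, so θ = 521/(k−1).
Need P(X < 994) = 0.95 with θ tied to k this way. Start at k = 2, θ = 521: P(X<994) ≈ 0.568.
Too low — raise k to concentrate. Iterating converges to k ≈ 7.66.
Then θ = 521/(7.66−1) ≈ 78.2.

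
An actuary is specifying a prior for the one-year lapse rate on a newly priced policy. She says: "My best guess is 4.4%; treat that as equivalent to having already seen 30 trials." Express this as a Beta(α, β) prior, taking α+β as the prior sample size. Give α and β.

α = 1.32, β = 28.68

Under the effective-sample-size interpretation, Beta(α, β) has prior mean α/(α+β) and prior sample size α+β.
So α+β = 30 and α/(α+β) = 0.044, giving α = 0.044·30 = 1.32 and β = 30 − 1.32 = 28.68.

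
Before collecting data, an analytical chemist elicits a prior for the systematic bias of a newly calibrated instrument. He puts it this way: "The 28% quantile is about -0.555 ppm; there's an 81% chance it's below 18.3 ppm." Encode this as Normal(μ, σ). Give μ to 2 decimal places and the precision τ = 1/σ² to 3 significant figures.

μ = 6.97, τ = 0.006

The p-quantile of Normal(μ,σ) is μ + z_p·σ, with z_{0.28} = -0.5828 and z_{0.81} = 0.8779.
Eliminate σ: μ = (z₂·x₁ − z₁·x₂)/(z₂ − z₁) = (0.8779·-0.555 − (-0.5828)·18.3)/1.461 = 6.97.
Then σ = (x₂ − x₁)/(z₂ − z₁) = (18.3 − -0.555)/1.461 = 12.91.
Precision τ = 1/σ² = 1/12.91² = 0.006.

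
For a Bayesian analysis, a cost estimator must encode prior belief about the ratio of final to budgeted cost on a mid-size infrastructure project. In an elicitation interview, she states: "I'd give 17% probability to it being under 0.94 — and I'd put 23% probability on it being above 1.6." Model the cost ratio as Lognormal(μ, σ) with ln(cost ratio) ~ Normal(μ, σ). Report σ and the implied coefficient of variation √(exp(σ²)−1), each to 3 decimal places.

σ ≈ 0.314, CV ≈ 0.322

If T ~ Lognormal(μ,σ) then ln T ~ Normal(μ,σ), so the p-quantile of ln T is μ + z_p·σ.
ln(0.94) = -0.06188 and ln(1.6) = 0.47; z_{0.17} = -0.9542, z_{0.77} = 0.7388.
σ = (0.47 − -0.06188)/(0.7388 − (-0.9542)) = 0.314.
μ = -0.06188 − (-0.9542)·0.314 = 0.238.
CV = √(exp(σ²)−1) = √(exp(0.0987)−1) = 0.322.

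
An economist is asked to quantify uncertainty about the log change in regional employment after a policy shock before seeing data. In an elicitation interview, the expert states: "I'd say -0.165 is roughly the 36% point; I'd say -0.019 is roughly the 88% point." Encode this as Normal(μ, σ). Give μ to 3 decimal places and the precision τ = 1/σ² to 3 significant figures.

μ = -0.131, τ = 110

The p-quantile of Normal(μ,σ) is μ + z_p·σ, with z_{0.36} = -0.3585 and z_{0.88} = 1.175.
Eliminate σ: μ = (z₂·x₁ − z₁·x₂)/(z₂ − z₁) = (1.175·-0.165 − (-0.3585)·-0.019)/1.533 = -0.131.
Then σ = (x₂ − x₁)/(z₂ − z₁) = (-0.019 − -0.165)/1.533 = 0.095.
Precision τ = 1/σ² = 1/0.09521² = 110.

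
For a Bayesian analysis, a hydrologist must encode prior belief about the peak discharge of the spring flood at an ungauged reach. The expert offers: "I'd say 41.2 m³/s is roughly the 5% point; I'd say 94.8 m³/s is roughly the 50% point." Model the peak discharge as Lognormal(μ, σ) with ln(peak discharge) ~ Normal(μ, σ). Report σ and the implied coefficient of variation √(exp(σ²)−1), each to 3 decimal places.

σ ≈ 0.507, CV ≈ 0.541

If T ~ Lognormal(μ,σ) then ln T ~ Normal(μ,σ), so the p-quantile of ln T is μ + z_p·σ.
ln(41.2) = 3.718 and ln(94.8) = 4.552; z_{0.05} = -1.645, z_{0.5} = 0.
σ = (4.552 − 3.718)/(0 − (-1.645)) = 0.507.
μ = 3.718 − (-1.645)·0.507 = 4.552.
CV = √(exp(σ²)−1) = √(exp(0.2567)−1) = 0.541.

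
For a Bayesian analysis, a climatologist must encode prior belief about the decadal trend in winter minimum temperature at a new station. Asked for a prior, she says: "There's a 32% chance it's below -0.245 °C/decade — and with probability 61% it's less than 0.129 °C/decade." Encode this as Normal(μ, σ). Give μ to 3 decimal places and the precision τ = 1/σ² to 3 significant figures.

μ = -0.011, τ = 3.99

For Normal(μ,σ), the p-quantile is μ + z_p·σ. Here z_{0.32} = -0.4677, z_{0.61} = 0.2793.
So -0.245 = μ − 0.4677σ and 0.129 = μ + 0.2793σ.
Subtracting: σ = (0.129 − -0.245)/(0.2793 − (-0.4677)) = 0.501.
Then μ = -0.245 − (-0.4677)·0.501 = -0.011.
Precision τ = 1/σ² = 1/0.5007² = 3.99.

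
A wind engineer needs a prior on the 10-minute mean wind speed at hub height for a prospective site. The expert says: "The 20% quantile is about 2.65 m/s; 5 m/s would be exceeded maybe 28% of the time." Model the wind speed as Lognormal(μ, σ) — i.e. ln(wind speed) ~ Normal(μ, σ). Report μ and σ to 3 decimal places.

If T ~ Lognormal(μ,σ) then ln T ~ Normal(μ,σ), so the p-quantile of ln T is μ + z_p·σ.
ln(2.65) = 0.9746 and ln(5) = 1.609; z_{0.2} = -0.8416, z_{0.72} = 0.5828.
σ = (1.609 − 0.9746)/(0.5828 − (-0.8416)) = 0.446.
μ = 0.9746 − (-0.8416)·0.446 = 1.350.

μ ≈ 1.350, σ ≈ 0.446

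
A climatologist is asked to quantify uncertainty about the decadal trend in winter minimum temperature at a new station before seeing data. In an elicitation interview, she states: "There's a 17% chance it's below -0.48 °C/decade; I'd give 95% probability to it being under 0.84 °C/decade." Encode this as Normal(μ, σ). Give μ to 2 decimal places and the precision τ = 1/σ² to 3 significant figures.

μ = 0.00, τ = 3.88

For Normal(μ,σ), the p-quantile is μ + z_p·σ. Here z_{0.17} = -0.9542, z_{0.95} = 1.645.
So -0.48 = μ − 0.9542σ and 0.84 = μ + 1.645σ.
Subtracting: σ = (0.84 − -0.48)/(1.645 − (-0.9542)) = 0.51.
Then μ = -0.48 − (-0.9542)·0.51 = 0.00.
Precision τ = 1/σ² = 1/0.5079² = 3.88.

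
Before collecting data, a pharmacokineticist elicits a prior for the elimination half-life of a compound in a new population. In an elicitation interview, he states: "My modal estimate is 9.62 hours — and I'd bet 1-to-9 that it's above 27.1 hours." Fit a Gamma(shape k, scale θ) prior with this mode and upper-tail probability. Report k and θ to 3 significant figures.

k ≈ 2.78, θ ≈ 5.4

Gamma(k,θ) with k>1 has mode (k−1)θ, so θ = 9.62/(k−1).
Need P(X < 27.1) = 0.9 with θ tied to k this way. Start at k = 2, θ = 9.62: P(X<27.1) ≈ 0.772.
Too low — raise k to concentrate. Iterating converges to k ≈ 2.78.
Then θ = 9.62/(2.78−1) ≈ 5.4.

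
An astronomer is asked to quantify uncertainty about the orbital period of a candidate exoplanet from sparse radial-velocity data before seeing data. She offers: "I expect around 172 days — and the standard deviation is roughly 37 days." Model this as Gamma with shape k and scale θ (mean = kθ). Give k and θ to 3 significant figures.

k ≈ 21.6, θ ≈ 7.96

For Gamma(k, scale θ): mean = kθ, variance = kθ², so CV = 1/√k.
CV = SD/mean = 37/172 = 0.2151, hence k = 1/CV² = 21.6.
Then θ = mean/k = 172/21.6 = 7.96.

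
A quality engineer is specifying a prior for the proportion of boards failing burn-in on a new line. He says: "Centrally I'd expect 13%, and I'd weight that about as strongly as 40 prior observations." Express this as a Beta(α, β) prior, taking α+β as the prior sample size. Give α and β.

α = 5.2, β = 34.8

Under the effective-sample-size interpretation, Beta(α, β) has prior mean α/(α+β) and prior sample size α+β.
So α+β = 40 and α/(α+β) = 0.13, giving α = 0.13·40 = 5.2 and β = 40 − 5.2 = 34.8.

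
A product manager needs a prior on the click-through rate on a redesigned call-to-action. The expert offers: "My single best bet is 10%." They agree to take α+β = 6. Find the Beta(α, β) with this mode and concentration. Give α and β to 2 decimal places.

α = 1.40, β = 4.60

For α,β > 1 the Beta mode is (α−1)/(α+β−2). With α+β = 6, the mode is (α−1)/4.
Set (α−1)/4 = 0.1 → α = 1 + 0.1·4 = 1.40.
β = 6 − α = 4.60.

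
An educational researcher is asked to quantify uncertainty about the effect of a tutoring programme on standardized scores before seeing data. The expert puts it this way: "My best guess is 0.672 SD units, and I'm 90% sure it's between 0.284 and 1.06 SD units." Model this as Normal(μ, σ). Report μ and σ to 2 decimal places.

μ = 0.67, σ = 0.24

A symmetric 90% interval runs μ ± z·σ with z = 1.645.
Half-width = 0.388, so σ = 0.388/1.645 = 0.24.
μ is the stated best guess, 0.67.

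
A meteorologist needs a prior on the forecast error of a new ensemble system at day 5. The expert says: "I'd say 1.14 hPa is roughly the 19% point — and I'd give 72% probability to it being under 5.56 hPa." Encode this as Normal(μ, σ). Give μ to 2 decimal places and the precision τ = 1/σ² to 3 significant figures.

The p-quantile of Normal(μ,σ) is μ + z_p·σ, with z_{0.19} = -0.8779 and z_{0.72} = 0.5828.
Eliminate σ: μ = (z₂·x₁ − z₁·x₂)/(z₂ − z₁) = (0.5828·1.14 − (-0.8779)·5.56)/1.461 = 3.80.
Then σ = (x₂ − x₁)/(z₂ − z₁) = (5.56 − 1.14)/1.461 = 3.03.
Precision τ = 1/σ² = 1/3.026² = 0.109.

μ = 3.80, τ = 0.109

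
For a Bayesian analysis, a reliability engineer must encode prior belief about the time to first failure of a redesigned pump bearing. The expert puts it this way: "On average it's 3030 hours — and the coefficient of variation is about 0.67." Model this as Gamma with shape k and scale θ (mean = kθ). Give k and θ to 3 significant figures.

For Gamma(k, scale θ): mean = kθ, variance = kθ², so CV = 1/√k.
CV = 0.67, hence k = 1/CV² = 2.23.
Then θ = mean/k = 3030/2.23 = 1360.

k ≈ 2.23, θ ≈ 1360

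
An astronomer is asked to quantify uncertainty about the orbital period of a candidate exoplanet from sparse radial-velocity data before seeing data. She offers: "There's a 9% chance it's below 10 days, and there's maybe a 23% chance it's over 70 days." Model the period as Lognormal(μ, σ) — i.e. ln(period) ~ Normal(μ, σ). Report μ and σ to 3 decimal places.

μ ≈ 3.557, σ ≈ 0.936

If T ~ Lognormal(μ,σ) then ln T ~ Normal(μ,σ), so the p-quantile of ln T is μ + z_p·σ.
ln(10) = 2.303 and ln(70) = 4.248; z_{0.09} = -1.341, z_{0.77} = 0.7388.
σ = (4.248 − 2.303)/(0.7388 − (-1.341)) = 0.936.
μ = 2.303 − (-1.341)·0.936 = 3.557.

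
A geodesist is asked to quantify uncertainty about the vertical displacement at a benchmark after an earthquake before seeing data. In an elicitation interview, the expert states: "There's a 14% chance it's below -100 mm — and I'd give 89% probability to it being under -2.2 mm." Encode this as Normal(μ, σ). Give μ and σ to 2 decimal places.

The p-quantile of Normal(μ,σ) is μ + z_p·σ, with z_{0.14} = -1.08 and z_{0.89} = 1.227.
Eliminate σ: μ = (z₂·x₁ − z₁·x₂)/(z₂ − z₁) = (1.227·-100 − (-1.08)·-2.2)/2.307 = -54.20.
Then σ = (x₂ − x₁)/(z₂ − z₁) = (-2.2 − -100)/2.307 = 42.40.

μ = -54.20, σ = 42.40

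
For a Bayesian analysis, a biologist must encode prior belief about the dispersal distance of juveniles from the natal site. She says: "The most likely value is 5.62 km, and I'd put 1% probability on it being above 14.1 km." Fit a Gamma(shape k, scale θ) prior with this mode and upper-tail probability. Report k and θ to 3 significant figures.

Gamma(k,θ) with k>1 has mode (k−1)θ, so θ = 5.62/(k−1).
Need P(X < 14.1) = 0.99 with θ tied to k this way. Start at k = 2, θ = 5.62: P(X<14.1) ≈ 0.715.
Too low — raise k to concentrate. Iterating converges to k ≈ 6.54.
Then θ = 5.62/(6.54−1) ≈ 1.01.

k ≈ 6.54, θ ≈ 1.01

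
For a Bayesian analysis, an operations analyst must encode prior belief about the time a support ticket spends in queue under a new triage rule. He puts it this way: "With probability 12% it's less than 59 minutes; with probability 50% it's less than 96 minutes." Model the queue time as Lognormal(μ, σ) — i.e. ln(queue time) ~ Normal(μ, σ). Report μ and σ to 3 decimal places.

μ ≈ 4.564, σ ≈ 0.414

If T ~ Lognormal(μ,σ) then ln T ~ Normal(μ,σ), so the p-quantile of ln T is μ + z_p·σ.
ln(59) = 4.078 and ln(96) = 4.564; z_{0.12} = -1.175, z_{0.5} = 0.
σ = (4.564 − 4.078)/(0 − (-1.175)) = 0.414.
μ = 4.078 − (-1.175)·0.414 = 4.564.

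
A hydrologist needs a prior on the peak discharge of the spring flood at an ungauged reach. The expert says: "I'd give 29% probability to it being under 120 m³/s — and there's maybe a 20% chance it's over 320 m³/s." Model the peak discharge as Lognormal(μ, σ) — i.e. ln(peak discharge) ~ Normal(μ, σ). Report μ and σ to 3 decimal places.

If T ~ Lognormal(μ,σ) then ln T ~ Normal(μ,σ), so the p-quantile of ln T is μ + z_p·σ.
ln(120) = 4.787 and ln(320) = 5.768; z_{0.29} = -0.5534, z_{0.8} = 0.8416.
σ = (5.768 − 4.787)/(0.8416 − (-0.5534)) = 0.703.
μ = 4.787 − (-0.5534)·0.703 = 5.177.

μ ≈ 5.177, σ ≈ 0.703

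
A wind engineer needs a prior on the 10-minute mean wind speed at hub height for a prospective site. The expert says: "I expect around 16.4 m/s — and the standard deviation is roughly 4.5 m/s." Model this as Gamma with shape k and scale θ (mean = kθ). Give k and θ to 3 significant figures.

k ≈ 13.3, θ ≈ 1.23

For Gamma(k, scale θ): mean = kθ, variance = kθ², so CV = 1/√k.
CV = SD/mean = 4.5/16.4 = 0.2744, hence k = 1/CV² = 13.3.
Then θ = mean/k = 16.4/13.3 = 1.23.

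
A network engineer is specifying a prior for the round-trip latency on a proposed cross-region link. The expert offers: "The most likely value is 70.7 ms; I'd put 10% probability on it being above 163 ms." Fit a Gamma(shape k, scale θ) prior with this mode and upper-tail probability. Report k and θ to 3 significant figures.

k ≈ 3.76, θ ≈ 25.7

Gamma(k,θ) with k>1 has mode (k−1)θ, so θ = 70.7/(k−1).
Need P(X < 163) = 0.9 with θ tied to k this way. Start at k = 2, θ = 70.7: P(X<163) ≈ 0.670.
Too low — raise k to concentrate. Iterating converges to k ≈ 3.76.
Then θ = 70.7/(3.76−1) ≈ 25.7.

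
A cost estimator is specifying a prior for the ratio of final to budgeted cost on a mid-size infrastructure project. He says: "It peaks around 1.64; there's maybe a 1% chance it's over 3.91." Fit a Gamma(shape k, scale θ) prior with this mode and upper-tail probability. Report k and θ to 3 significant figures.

k ≈ 7.28, θ ≈ 0.261

Gamma(k,θ) with k>1 has mode (k−1)θ, so θ = 1.64/(k−1).
Need P(X < 3.91) = 0.99 with θ tied to k this way. Start at k = 2, θ = 1.64: P(X<3.91) ≈ 0.688.
Too low — raise k to concentrate. Iterating converges to k ≈ 7.28.
Then θ = 1.64/(7.28−1) ≈ 0.261.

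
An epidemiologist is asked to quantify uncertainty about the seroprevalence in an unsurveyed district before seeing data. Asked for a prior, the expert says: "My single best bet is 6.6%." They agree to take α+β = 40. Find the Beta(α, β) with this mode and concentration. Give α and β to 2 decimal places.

α = 3.51, β = 36.49

For α,β > 1 the Beta mode is (α−1)/(α+β−2). With α+β = 40, the mode is (α−1)/38.
Set (α−1)/38 = 0.066 → α = 1 + 0.066·38 = 3.51.
β = 40 − α = 36.49.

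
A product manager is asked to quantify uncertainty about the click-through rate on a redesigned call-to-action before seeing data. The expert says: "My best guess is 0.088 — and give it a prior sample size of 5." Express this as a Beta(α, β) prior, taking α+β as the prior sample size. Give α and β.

α = 0.44, β = 4.56

Under the effective-sample-size interpretation, Beta(α, β) has prior mean α/(α+β) and prior sample size α+β.
So α+β = 5 and α/(α+β) = 0.088, giving α = 0.088·5 = 0.44 and β = 5 − 0.44 = 4.56.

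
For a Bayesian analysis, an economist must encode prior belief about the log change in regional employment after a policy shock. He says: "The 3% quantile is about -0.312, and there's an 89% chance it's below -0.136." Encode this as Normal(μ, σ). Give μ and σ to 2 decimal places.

μ = -0.21, σ = 0.06

The p-quantile of Normal(μ,σ) is μ + z_p·σ, with z_{0.03} = -1.881 and z_{0.89} = 1.227.
Eliminate σ: μ = (z₂·x₁ − z₁·x₂)/(z₂ − z₁) = (1.227·-0.312 − (-1.881)·-0.136)/3.107 = -0.21.
Then σ = (x₂ − x₁)/(z₂ − z₁) = (-0.136 − -0.312)/3.107 = 0.06.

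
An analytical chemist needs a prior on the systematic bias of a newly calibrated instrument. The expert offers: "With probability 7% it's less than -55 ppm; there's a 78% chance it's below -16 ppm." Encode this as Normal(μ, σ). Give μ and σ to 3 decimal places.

For Normal(μ,σ), the p-quantile is μ + z_p·σ. Here z_{0.07} = -1.476, z_{0.78} = 0.7722.
So -55 = μ − 1.476σ and -16 = μ + 0.7722σ.
Subtracting: σ = (-16 − -55)/(0.7722 − (-1.476)) = 17.349.
Then μ = -55 − (-1.476)·17.349 = -29.397.

μ = -29.397, σ = 17.349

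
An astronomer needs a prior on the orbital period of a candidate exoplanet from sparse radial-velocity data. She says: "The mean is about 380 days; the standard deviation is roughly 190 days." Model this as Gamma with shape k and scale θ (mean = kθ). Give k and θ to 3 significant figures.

k ≈ 4, θ ≈ 95

For Gamma(k, scale θ): mean = kθ, variance = kθ², so CV = 1/√k.
CV = SD/mean = 190/380 = 0.5, hence k = 1/CV² = 4.
Then θ = mean/k = 380/4 = 95.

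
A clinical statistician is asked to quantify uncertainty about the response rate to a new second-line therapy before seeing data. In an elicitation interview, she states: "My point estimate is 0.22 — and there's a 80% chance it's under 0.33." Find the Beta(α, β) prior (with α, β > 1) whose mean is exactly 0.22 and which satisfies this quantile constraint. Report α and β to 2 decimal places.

α ≈ 1.89, β ≈ 6.68

With mean 0.22 fixed, write α = 0.22s, β = 0.78s where s = α+β.
Need P(θ < 0.33) = 0.8 under Beta(0.22s, 0.78s). Normal approximation: (q−m)/√(m(1−m)/s) ≈ z_{0.8} = 0.842, so s ≈ 0.22·0.78·(0.842)²/(0.33−0.22)² = 10.0.
At s = 10.0: P(θ<0.33) ≈ 0.813. Adjusting to match 0.8 gives s ≈ 8.57.
So α = 0.22·8.57 ≈ 1.89, β = 0.78·8.57 ≈ 6.68.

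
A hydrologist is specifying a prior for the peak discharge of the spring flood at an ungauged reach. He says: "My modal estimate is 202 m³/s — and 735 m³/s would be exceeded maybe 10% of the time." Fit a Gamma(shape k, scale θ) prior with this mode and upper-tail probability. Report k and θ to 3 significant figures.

Gamma(k,θ) with k>1 has mode (k−1)θ, so θ = 202/(k−1).
Need P(X < 735) = 0.9 with θ tied to k this way. Start at k = 2, θ = 202: P(X<735) ≈ 0.878.
Too low — raise k to concentrate. Iterating converges to k ≈ 2.12.
Then θ = 202/(2.12−1) ≈ 181.

k ≈ 2.12, θ ≈ 181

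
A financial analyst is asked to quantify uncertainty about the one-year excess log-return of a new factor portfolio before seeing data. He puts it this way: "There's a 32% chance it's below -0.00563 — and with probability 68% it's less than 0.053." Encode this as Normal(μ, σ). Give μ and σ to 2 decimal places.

μ = 0.02, σ = 0.06

For Normal(μ,σ), the p-quantile is μ + z_p·σ. Here z_{0.32} = -0.4677, z_{0.68} = 0.4677.
So -0.00563 = μ − 0.4677σ and 0.053 = μ + 0.4677σ.
Subtracting: σ = (0.053 − -0.00563)/(0.4677 − (-0.4677)) = 0.06.
Then μ = -0.00563 − (-0.4677)·0.06 = 0.02.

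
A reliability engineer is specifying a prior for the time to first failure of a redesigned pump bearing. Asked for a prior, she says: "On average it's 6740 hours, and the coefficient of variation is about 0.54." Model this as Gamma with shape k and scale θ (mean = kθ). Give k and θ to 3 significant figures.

k ≈ 3.43, θ ≈ 1970

For Gamma(k, scale θ): mean = kθ, variance = kθ², so CV = 1/√k.
CV = 0.54, hence k = 1/CV² = 3.43.
Then θ = mean/k = 6740/3.43 = 1970.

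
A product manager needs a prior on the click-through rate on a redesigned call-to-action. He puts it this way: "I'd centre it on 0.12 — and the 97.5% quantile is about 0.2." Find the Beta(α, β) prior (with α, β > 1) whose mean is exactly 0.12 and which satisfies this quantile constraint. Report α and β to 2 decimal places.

α ≈ 9.41, β ≈ 68.99

With mean 0.12 fixed, write α = 0.12s, β = 0.88s where s = α+β.
Need P(θ < 0.2) = 0.975 under Beta(0.12s, 0.88s). Normal approximation: (q−m)/√(m(1−m)/s) ≈ z_{0.975} = 1.96, so s ≈ 0.12·0.88·(1.96)²/(0.2−0.12)² = 63.4.
At s = 63.4: P(θ<0.2) ≈ 0.962. Adjusting to match 0.975 gives s ≈ 78.40.
So α = 0.12·78.40 ≈ 9.41, β = 0.88·78.40 ≈ 68.99.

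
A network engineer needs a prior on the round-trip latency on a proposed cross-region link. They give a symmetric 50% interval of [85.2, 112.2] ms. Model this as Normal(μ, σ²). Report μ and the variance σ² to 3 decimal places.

A symmetric 50% interval runs μ ± z·σ with z = 0.6745.
Half-width = 13.5, so σ = 13.5/0.6745 = 20.0151 and σ² = 400.605.
μ is the interval midpoint, 98.700.

μ = 98.700, σ² = 400.605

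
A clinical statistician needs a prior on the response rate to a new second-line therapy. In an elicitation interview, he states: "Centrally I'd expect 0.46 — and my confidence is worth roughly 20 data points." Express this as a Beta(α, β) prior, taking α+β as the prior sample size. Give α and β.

α = 9.2, β = 10.8

Under the effective-sample-size interpretation, Beta(α, β) has prior mean α/(α+β) and prior sample size α+β.
So α+β = 20 and α/(α+β) = 0.46, giving α = 0.46·20 = 9.2 and β = 20 − 9.2 = 10.8.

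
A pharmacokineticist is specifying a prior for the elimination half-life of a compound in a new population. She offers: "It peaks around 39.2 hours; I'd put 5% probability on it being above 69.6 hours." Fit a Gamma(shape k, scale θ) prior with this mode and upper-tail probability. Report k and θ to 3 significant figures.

Gamma(k,θ) with k>1 has mode (k−1)θ, so θ = 39.2/(k−1).
Need P(X < 69.6) = 0.95 with θ tied to k this way. Start at k = 2, θ = 39.2: P(X<69.6) ≈ 0.530.
Too low — raise k to concentrate. Iterating converges to k ≈ 9.46.
Then θ = 39.2/(9.46−1) ≈ 4.63.

k ≈ 9.46, θ ≈ 4.63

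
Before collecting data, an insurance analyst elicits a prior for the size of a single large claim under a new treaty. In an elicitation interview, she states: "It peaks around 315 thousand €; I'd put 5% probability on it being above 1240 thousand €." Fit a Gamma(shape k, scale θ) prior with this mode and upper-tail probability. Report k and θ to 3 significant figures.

k ≈ 2.34, θ ≈ 234

Gamma(k,θ) with k>1 has mode (k−1)θ, so θ = 315/(k−1).
Need P(X < 1240) = 0.95 with θ tied to k this way. Start at k = 2, θ = 315: P(X<1240) ≈ 0.904.
Too low — raise k to concentrate. Iterating converges to k ≈ 2.34.
Then θ = 315/(2.34−1) ≈ 234.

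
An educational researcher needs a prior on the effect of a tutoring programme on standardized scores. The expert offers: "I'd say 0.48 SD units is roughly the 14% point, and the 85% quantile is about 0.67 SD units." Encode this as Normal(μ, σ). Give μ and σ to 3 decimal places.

μ = 0.577, σ = 0.090

For Normal(μ,σ), the p-quantile is μ + z_p·σ. Here z_{0.14} = -1.08, z_{0.85} = 1.036.
So 0.48 = μ − 1.08σ and 0.67 = μ + 1.036σ.
Subtracting: σ = (0.67 − 0.48)/(1.036 − (-1.08)) = 0.090.
Then μ = 0.48 − (-1.08)·0.090 = 0.577.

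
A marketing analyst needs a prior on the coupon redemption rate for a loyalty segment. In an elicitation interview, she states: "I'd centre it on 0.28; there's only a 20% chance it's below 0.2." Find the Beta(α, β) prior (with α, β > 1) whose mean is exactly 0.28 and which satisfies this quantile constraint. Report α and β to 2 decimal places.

α ≈ 6.47, β ≈ 16.63

With mean 0.28 fixed, write α = 0.28s, β = 0.72s where s = α+β.
Need P(θ < 0.2) = 0.2 under Beta(0.28s, 0.72s). Normal approximation: (q−m)/√(m(1−m)/s) ≈ z_{0.2} = -0.842, so s ≈ 0.28·0.72·(-0.842)²/(0.2−0.28)² = 22.3.
At s = 22.3: P(θ<0.2) ≈ 0.205. Adjusting to match 0.2 gives s ≈ 23.10.
So α = 0.28·23.10 ≈ 6.47, β = 0.72·23.10 ≈ 16.63.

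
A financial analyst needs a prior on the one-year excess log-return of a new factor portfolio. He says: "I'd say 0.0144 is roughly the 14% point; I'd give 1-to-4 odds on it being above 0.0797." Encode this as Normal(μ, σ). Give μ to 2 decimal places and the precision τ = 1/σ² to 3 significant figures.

μ = 0.05, τ = 866

The p-quantile of Normal(μ,σ) is μ + z_p·σ, with z_{0.14} = -1.08 and z_{0.8} = 0.8416.
Eliminate σ: μ = (z₂·x₁ − z₁·x₂)/(z₂ − z₁) = (0.8416·0.0144 − (-1.08)·0.0797)/1.922 = 0.05.
Then σ = (x₂ − x₁)/(z₂ − z₁) = (0.0797 − 0.0144)/1.922 = 0.03.
Precision τ = 1/σ² = 1/0.03398² = 866.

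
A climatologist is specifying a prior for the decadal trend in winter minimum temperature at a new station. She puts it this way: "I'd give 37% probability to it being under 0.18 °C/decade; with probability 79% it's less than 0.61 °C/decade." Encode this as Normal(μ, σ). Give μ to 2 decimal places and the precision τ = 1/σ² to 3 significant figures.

For Normal(μ,σ), the p-quantile is μ + z_p·σ. Here z_{0.37} = -0.3319, z_{0.79} = 0.8064.
So 0.18 = μ − 0.3319σ and 0.61 = μ + 0.8064σ.
Subtracting: σ = (0.61 − 0.18)/(0.8064 − (-0.3319)) = 0.38.
Then μ = 0.18 − (-0.3319)·0.38 = 0.31.
Precision τ = 1/σ² = 1/0.3778² = 7.01.

μ = 0.31, τ = 7.01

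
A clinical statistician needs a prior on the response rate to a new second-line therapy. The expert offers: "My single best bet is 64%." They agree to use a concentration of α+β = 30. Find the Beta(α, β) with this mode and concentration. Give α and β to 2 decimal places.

For α,β > 1 the Beta mode is (α−1)/(α+β−2). With α+β = 30, the mode is (α−1)/28.
Set (α−1)/28 = 0.64 → α = 1 + 0.64·28 = 18.92.
β = 30 − α = 11.08.

α = 18.92, β = 11.08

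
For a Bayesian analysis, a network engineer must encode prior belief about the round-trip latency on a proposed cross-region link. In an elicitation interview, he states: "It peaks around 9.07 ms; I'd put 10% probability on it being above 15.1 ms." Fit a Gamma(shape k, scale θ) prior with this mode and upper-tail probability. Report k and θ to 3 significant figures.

Gamma(k,θ) with k>1 has mode (k−1)θ, so θ = 9.07/(k−1).
Need P(X < 15.1) = 0.9 with θ tied to k this way. Start at k = 2, θ = 9.07: P(X<15.1) ≈ 0.496.
Too low — raise k to concentrate. Iterating converges to k ≈ 8.27.
Then θ = 9.07/(8.27−1) ≈ 1.25.

k ≈ 8.27, θ ≈ 1.25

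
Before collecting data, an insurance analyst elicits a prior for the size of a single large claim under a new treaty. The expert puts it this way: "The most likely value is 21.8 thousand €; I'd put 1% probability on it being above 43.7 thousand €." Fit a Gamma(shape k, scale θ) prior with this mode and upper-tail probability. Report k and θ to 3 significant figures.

Gamma(k,θ) with k>1 has mode (k−1)θ, so θ = 21.8/(k−1).
Need P(X < 43.7) = 0.99 with θ tied to k this way. Start at k = 2, θ = 21.8: P(X<43.7) ≈ 0.595.
Too low — raise k to concentrate. Iterating converges to k ≈ 11.2.
Then θ = 21.8/(11.2−1) ≈ 2.15.

k ≈ 11.2, θ ≈ 2.15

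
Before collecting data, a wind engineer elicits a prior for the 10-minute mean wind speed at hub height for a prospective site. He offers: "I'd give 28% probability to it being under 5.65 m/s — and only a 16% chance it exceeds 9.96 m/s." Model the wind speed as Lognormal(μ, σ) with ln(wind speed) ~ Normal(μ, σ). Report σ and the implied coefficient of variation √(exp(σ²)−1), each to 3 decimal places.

If T ~ Lognormal(μ,σ) then ln T ~ Normal(μ,σ), so the p-quantile of ln T is μ + z_p·σ.
ln(5.65) = 1.732 and ln(9.96) = 2.299; z_{0.28} = -0.5828, z_{0.84} = 0.9945.
σ = (2.299 − 1.732)/(0.9945 − (-0.5828)) = 0.359.
μ = 1.732 − (-0.5828)·0.359 = 1.941.
CV = √(exp(σ²)−1) = √(exp(0.1292)−1) = 0.371.

σ ≈ 0.359, CV ≈ 0.371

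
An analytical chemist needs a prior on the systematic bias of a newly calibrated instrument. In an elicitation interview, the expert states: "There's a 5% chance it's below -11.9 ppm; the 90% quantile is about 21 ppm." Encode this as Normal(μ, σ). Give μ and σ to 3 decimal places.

For Normal(μ,σ), the p-quantile is μ + z_p·σ. Here z_{0.05} = -1.645, z_{0.9} = 1.282.
So -11.9 = μ − 1.645σ and 21 = μ + 1.282σ.
Subtracting: σ = (21 − -11.9)/(1.282 − (-1.645)) = 11.242.
Then μ = -11.9 − (-1.645)·11.242 = 6.592.

μ = 6.592, σ = 11.242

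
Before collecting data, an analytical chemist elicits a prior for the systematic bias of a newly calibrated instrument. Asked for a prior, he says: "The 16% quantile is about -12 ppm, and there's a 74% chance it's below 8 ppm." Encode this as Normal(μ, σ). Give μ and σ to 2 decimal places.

μ = 0.14, σ = 12.21

For Normal(μ,σ), the p-quantile is μ + z_p·σ. Here z_{0.16} = -0.9945, z_{0.74} = 0.6433.
So -12 = μ − 0.9945σ and 8 = μ + 0.6433σ.
Subtracting: σ = (8 − -12)/(0.6433 − (-0.9945)) = 12.21.
Then μ = -12 − (-0.9945)·12.21 = 0.14.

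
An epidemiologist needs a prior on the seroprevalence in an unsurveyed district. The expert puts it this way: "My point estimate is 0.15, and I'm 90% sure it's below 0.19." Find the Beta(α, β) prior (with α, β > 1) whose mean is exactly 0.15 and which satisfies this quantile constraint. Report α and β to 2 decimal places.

With mean 0.15 fixed, write α = 0.15s, β = 0.85s where s = α+β.
Need P(θ < 0.19) = 0.9 under Beta(0.15s, 0.85s). Normal approximation: (q−m)/√(m(1−m)/s) ≈ z_{0.9} = 1.28, so s ≈ 0.15·0.85·(1.28)²/(0.19−0.15)² = 130.9.
At s = 130.9: P(θ<0.19) ≈ 0.895. Adjusting to match 0.9 gives s ≈ 136.94.
So α = 0.15·136.94 ≈ 20.54, β = 0.85·136.94 ≈ 116.40.

α ≈ 20.54, β ≈ 116.40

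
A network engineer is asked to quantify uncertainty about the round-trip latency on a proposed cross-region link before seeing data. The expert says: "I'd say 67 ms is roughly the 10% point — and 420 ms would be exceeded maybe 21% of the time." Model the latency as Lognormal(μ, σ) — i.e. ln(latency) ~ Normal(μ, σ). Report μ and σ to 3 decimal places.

μ ≈ 5.331, σ ≈ 0.879

If T ~ Lognormal(μ,σ) then ln T ~ Normal(μ,σ), so the p-quantile of ln T is μ + z_p·σ.
ln(67) = 4.205 and ln(420) = 6.04; z_{0.1} = -1.282, z_{0.79} = 0.8064.
σ = (6.04 − 4.205)/(0.8064 − (-1.282)) = 0.879.
μ = 4.205 − (-1.282)·0.879 = 5.331.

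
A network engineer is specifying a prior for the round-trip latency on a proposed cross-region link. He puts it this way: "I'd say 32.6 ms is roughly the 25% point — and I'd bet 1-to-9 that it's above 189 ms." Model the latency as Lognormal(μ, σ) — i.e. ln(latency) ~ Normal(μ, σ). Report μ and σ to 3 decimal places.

μ ≈ 4.090, σ ≈ 0.898

If T ~ Lognormal(μ,σ) then ln T ~ Normal(μ,σ), so the p-quantile of ln T is μ + z_p·σ.
ln(32.6) = 3.484 and ln(189) = 5.242; z_{0.25} = -0.6745, z_{0.9} = 1.282.
σ = (5.242 − 3.484)/(1.282 − (-0.6745)) = 0.898.
μ = 3.484 − (-0.6745)·0.898 = 4.090.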